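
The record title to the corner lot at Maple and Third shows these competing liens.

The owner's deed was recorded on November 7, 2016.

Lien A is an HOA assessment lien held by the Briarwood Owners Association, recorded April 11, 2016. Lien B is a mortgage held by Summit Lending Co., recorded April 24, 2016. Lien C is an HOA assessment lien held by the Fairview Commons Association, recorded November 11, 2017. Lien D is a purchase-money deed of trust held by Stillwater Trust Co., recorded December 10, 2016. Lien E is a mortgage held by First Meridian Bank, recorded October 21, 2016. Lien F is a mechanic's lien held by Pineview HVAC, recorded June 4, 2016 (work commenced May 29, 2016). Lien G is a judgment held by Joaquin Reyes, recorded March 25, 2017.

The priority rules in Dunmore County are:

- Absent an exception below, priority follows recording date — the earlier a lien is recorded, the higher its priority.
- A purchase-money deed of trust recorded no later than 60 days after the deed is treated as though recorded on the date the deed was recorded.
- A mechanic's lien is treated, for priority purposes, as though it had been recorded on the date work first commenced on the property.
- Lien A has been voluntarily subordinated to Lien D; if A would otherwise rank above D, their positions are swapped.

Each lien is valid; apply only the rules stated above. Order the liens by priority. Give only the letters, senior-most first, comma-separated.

D, B, F, E, A, G, C

First, effective dates: D was recorded within the 60-day window, so its effective date is the deed date November 7, 2016; F relates back to May 29, 2016 (work commenced).
Sorted by effective date: A (April 11, 2016), B (April 24, 2016), F (May 29, 2016), E (October 21, 2016), D (November 7, 2016), G (March 25, 2017), C (November 11, 2017).
The subordination applies — A was senior to D — so A and D swap.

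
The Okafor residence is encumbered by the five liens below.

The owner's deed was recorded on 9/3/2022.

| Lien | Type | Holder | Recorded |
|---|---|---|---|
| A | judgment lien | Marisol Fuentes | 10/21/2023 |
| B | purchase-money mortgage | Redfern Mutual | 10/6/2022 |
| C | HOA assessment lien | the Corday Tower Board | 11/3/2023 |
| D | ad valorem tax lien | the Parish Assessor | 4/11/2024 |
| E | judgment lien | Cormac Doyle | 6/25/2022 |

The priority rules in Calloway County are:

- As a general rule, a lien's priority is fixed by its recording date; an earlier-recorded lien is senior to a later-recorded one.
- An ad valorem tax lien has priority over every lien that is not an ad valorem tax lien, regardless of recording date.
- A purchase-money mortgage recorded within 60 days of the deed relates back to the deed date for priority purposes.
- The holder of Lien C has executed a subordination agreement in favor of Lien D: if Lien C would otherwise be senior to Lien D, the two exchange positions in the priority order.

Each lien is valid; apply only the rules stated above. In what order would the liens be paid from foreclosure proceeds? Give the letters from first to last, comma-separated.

D, E, B, A, C

First, effective dates: B's effective date is the deed date, 9/3/2022.
D is an ad valorem tax lien, so it outranks all other liens regardless of date.
Among the remaining liens, by effective date: E (6/25/2022), B (9/3/2022), A (10/21/2023), C (11/3/2023).
Since C is not senior to D, the subordination leaves the order unchanged.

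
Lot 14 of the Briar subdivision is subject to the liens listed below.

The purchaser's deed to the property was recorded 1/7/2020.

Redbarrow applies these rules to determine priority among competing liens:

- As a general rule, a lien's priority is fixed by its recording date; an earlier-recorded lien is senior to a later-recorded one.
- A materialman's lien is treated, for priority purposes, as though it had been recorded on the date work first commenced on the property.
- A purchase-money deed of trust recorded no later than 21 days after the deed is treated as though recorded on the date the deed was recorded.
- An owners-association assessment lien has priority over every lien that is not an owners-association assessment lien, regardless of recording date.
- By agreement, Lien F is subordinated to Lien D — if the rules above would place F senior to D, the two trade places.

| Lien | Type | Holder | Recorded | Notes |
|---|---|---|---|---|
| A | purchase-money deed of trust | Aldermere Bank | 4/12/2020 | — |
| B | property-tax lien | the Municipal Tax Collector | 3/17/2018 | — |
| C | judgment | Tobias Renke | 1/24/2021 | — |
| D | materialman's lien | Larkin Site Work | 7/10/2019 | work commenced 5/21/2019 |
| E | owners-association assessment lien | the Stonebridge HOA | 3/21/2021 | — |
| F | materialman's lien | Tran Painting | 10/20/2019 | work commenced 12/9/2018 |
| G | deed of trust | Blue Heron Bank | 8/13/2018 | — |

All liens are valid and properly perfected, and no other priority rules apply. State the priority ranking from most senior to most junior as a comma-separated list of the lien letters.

First, effective dates: A missed the 21-day window (96 days after the deed), so its recording date stands; D relates back to 5/21/2019 (work commenced); F's effective date is 12/9/2018, when work began.
As an owners-association assessment lien, E is senior to every other lien.
Remaining liens by effective date: B (3/17/2018), G (8/13/2018), F (12/9/2018), D (5/21/2019), A (4/12/2020), C (1/24/2021).
F is senior to D before the subordination, so the two trade places.

E, B, G, D, F, A, C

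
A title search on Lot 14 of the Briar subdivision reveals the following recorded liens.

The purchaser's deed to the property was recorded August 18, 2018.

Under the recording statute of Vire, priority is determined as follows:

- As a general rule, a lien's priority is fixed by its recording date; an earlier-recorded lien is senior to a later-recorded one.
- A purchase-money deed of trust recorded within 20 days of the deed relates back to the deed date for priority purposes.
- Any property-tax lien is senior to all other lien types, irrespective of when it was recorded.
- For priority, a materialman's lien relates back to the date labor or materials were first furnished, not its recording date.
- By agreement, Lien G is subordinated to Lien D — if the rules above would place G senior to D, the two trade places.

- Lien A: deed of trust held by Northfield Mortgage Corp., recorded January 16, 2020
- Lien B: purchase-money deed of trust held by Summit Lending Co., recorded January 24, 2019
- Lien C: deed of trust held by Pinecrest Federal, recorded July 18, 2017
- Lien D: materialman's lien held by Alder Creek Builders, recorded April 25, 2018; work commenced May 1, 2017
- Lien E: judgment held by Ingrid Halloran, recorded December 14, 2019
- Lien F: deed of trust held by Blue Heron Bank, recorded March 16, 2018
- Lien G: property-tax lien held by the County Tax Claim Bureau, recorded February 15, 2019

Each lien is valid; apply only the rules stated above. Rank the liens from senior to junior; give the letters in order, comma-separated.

D, G, C, F, B, E, A

Effective dates after the stated exceptions: B missed the 20-day window (159 days after the deed), so its recording date stands; D is treated as recorded May 1, 2017, the work-commencement date.
G, as a property-tax lien, has superpriority and ranks first.
Among the remaining liens, by effective date: D (May 1, 2017), C (July 18, 2017), F (March 16, 2018), B (January 24, 2019), E (December 14, 2019), A (January 16, 2020).
G would otherwise be senior to D, so under the subordination agreement G and D exchange positions.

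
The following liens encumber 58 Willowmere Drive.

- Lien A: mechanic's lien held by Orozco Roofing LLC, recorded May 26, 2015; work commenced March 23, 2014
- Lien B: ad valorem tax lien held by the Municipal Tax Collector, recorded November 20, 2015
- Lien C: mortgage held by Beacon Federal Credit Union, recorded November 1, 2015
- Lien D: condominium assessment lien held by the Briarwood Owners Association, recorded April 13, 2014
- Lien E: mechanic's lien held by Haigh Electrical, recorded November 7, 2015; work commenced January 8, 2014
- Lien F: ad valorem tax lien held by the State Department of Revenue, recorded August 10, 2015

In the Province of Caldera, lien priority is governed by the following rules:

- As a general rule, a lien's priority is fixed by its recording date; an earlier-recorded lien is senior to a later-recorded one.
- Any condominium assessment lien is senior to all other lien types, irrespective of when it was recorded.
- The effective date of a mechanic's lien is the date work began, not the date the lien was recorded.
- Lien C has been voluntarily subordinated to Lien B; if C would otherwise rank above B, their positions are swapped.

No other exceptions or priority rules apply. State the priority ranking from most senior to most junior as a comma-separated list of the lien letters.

D, E, A, F, B, C

Adjusting effective dates: A relates back to March 23, 2014 (work commenced); E is treated as recorded January 8, 2014, the work-commencement date.
D, as a condominium assessment lien, has superpriority and ranks first.
The other liens, earliest effective date first: E (January 8, 2014), A (March 23, 2014), F (August 10, 2015), C (November 1, 2015), B (November 20, 2015).
Because C would otherwise rank above B, the subordination swaps them.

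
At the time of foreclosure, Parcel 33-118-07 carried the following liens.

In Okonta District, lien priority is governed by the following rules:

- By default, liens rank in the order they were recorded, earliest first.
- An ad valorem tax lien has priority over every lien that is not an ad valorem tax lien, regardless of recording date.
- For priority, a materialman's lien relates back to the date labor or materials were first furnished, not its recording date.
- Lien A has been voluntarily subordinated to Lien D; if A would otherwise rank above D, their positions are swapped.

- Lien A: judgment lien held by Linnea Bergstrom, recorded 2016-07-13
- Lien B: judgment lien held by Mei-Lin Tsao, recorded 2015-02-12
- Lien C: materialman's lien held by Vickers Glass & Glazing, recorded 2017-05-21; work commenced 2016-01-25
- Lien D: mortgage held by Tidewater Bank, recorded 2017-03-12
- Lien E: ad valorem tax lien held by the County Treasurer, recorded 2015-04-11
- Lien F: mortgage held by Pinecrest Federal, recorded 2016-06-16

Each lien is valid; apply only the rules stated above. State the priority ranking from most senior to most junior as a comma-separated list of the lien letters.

First, effective dates: C is treated as recorded 2016-01-25, the work-commencement date.
E, as an ad valorem tax lien, has superpriority and ranks first.
The other liens, earliest effective date first: B (2015-02-12), C (2016-01-25), F (2016-06-16), A (2016-07-13), D (2017-03-12).
A is senior to D before the subordination, so the two trade places.

E, B, C, F, D, A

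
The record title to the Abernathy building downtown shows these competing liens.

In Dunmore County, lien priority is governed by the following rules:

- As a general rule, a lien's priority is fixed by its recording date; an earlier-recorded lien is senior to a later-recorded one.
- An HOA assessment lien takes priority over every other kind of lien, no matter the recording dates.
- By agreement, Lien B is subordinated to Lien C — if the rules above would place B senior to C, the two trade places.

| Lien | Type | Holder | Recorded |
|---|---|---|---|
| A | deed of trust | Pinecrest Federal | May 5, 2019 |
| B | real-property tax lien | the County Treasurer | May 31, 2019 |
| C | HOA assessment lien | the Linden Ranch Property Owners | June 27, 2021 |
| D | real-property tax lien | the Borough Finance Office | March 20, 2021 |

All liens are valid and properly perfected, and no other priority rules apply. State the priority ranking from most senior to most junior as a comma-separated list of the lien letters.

C, A, B, D

C is an HOA assessment lien, so it outranks all other liens regardless of date.
The other liens, earliest effective date first: A (May 5, 2019), B (May 31, 2019), D (March 20, 2021).
Since B is not senior to C, the subordination leaves the order unchanged.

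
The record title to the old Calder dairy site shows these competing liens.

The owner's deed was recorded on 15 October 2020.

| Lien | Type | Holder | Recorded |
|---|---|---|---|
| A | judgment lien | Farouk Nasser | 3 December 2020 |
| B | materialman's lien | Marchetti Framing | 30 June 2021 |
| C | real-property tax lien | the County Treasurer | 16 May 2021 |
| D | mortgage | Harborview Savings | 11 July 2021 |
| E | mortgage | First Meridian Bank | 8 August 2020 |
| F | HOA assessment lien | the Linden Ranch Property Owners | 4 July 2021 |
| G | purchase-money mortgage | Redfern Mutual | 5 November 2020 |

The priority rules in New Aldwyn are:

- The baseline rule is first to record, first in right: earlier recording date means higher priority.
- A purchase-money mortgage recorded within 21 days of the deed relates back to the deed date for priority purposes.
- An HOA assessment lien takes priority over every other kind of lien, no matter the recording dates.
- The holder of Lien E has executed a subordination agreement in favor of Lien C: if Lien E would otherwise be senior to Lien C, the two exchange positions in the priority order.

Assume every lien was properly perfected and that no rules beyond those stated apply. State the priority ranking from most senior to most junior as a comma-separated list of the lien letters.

F, C, G, A, E, B, D

First, effective dates: G's effective date is the deed date, 15 October 2020.
F, as an HOA assessment lien, has superpriority and ranks first.
Ordering the rest by effective date: E (8 August 2020), G (15 October 2020), A (3 December 2020), C (16 May 2021), B (30 June 2021), D (11 July 2021).
E is senior to C before the subordination, so the two trade places.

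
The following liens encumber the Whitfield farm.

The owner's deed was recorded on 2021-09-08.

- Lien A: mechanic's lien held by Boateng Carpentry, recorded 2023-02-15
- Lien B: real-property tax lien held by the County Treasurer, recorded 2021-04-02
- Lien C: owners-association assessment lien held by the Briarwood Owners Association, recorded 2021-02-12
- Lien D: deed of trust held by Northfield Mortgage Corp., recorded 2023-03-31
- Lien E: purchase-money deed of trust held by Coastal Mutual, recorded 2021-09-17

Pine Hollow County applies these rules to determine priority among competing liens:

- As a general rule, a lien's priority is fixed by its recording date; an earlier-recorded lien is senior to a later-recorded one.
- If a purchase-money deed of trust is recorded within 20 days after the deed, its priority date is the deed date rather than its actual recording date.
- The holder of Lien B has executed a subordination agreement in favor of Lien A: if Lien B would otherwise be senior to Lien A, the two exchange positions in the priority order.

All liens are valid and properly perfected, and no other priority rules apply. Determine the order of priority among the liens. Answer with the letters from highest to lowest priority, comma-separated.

Effective dates: E was recorded within the 20-day window, so its effective date is the deed date 2021-09-08.
Sorted by effective date: C (2021-02-12), B (2021-04-02), E (2021-09-08), A (2023-02-15), D (2023-03-31).
Because B would otherwise rank above A, the subordination swaps them.

C, A, E, B, D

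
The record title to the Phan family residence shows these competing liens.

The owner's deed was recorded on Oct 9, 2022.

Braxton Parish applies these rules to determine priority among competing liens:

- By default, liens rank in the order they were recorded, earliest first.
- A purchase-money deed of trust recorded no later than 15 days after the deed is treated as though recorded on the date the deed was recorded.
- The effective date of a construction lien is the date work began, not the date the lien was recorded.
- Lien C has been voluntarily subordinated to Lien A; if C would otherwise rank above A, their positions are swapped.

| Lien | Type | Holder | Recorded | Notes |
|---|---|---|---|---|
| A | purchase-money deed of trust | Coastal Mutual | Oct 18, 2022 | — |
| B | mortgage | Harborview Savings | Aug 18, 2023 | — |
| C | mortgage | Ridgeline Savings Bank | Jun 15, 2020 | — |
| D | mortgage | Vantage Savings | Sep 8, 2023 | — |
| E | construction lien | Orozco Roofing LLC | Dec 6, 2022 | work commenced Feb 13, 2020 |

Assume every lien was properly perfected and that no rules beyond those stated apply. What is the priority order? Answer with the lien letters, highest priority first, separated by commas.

E, A, C, B, D

Effective dates after the stated exceptions: A was recorded within the 15-day window, so its effective date is the deed date Oct 9, 2022; E is treated as recorded Feb 13, 2020, the work-commencement date.
By effective date, earliest first: E (Feb 13, 2020), C (Jun 15, 2020), A (Oct 9, 2022), B (Aug 18, 2023), D (Sep 8, 2023).
C is senior to A before the subordination, so the two trade places.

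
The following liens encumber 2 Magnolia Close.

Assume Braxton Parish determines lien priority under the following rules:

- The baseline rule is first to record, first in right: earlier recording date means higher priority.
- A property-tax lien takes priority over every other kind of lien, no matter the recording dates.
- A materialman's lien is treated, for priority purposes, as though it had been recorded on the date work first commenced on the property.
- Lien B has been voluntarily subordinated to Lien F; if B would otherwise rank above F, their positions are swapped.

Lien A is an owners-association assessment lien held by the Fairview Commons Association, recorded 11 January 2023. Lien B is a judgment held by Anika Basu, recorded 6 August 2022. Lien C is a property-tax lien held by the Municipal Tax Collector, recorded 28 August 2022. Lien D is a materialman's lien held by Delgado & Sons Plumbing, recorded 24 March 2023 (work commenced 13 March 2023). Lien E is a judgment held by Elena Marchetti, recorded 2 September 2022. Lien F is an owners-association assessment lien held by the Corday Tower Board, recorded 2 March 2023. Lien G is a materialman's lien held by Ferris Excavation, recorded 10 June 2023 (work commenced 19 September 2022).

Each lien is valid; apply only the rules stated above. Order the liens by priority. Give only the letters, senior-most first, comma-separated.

Effective dates: D is treated as recorded 13 March 2023, the work-commencement date; G relates back to 19 September 2022 (work commenced).
C is a property-tax lien and takes priority over every other lien.
Ordering the rest by effective date: B (6 August 2022), E (2 September 2022), G (19 September 2022), A (11 January 2023), F (2 March 2023), D (13 March 2023).
B would otherwise be senior to F, so under the subordination agreement B and F exchange positions.

C, F, E, G, A, B, D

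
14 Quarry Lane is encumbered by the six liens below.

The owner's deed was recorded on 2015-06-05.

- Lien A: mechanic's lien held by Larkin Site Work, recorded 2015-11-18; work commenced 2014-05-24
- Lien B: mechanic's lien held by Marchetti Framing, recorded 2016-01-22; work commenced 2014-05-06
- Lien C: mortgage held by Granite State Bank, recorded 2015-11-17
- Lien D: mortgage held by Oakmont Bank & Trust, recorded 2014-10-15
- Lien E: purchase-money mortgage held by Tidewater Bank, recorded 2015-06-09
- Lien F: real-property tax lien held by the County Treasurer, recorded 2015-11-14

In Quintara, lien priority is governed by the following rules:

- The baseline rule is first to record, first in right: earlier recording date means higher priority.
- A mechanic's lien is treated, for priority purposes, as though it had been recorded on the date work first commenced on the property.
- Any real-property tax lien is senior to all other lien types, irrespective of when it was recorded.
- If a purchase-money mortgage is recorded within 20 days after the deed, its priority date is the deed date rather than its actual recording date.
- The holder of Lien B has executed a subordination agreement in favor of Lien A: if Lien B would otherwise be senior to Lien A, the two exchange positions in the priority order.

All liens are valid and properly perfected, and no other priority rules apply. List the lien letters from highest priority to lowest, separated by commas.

Effective dates: A relates back to 2014-05-24 (work commenced); B's effective date is 2014-05-06, when work began; E's effective date is the deed date, 2015-06-05.
F, as a real-property tax lien, has superpriority and ranks first.
The other liens, earliest effective date first: B (2014-05-06), A (2014-05-24), D (2014-10-15), E (2015-06-05), C (2015-11-17).
Because B would otherwise rank above A, the subordination swaps them.

F, A, B, D, E, C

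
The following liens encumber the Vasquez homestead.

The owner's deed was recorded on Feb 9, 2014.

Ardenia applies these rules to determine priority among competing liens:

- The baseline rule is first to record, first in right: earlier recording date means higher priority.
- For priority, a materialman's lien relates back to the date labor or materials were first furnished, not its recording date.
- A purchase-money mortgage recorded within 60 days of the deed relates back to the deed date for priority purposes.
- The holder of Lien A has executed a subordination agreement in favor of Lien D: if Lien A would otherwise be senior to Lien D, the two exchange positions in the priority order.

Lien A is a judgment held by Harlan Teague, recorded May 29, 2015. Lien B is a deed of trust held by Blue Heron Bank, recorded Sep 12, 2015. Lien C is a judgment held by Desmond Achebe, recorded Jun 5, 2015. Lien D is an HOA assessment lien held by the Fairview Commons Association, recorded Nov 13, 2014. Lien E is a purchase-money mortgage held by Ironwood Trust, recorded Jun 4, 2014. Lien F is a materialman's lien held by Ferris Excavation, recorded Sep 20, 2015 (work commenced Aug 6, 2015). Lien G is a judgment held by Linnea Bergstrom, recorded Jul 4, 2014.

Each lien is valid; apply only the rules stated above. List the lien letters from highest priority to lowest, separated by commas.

E, G, D, A, C, F, B

Effective dates: E was recorded 115 days after the deed, outside the 60-day window, so it keeps its recording date; F relates back to Aug 6, 2015 (work commenced).
Ordering by effective date: E (Jun 4, 2014), G (Jul 4, 2014), D (Nov 13, 2014), A (May 29, 2015), C (Jun 5, 2015), F (Aug 6, 2015), B (Sep 12, 2015).
Since A is not senior to D, the subordination leaves the order unchanged.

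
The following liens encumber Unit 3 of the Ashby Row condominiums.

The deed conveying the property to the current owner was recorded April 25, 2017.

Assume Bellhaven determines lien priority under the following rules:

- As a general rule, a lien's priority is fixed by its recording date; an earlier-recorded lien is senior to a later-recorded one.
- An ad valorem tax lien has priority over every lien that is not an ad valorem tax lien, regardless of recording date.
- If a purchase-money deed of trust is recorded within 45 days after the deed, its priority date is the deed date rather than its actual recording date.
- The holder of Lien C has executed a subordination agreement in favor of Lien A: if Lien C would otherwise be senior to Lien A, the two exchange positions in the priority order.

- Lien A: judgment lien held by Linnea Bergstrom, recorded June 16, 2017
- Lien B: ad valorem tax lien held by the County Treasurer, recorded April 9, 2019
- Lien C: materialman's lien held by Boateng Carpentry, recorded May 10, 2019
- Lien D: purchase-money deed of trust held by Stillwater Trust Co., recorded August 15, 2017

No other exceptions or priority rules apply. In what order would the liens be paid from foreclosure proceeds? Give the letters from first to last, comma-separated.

Adjusting effective dates: D missed the 45-day window (112 days after the deed), so its recording date stands.
B is an ad valorem tax lien and takes priority over every other lien.
Remaining liens by effective date: A (June 16, 2017), D (August 15, 2017), C (May 10, 2019).
C already ranks below A; the subordination has no effect.

B, A, D, C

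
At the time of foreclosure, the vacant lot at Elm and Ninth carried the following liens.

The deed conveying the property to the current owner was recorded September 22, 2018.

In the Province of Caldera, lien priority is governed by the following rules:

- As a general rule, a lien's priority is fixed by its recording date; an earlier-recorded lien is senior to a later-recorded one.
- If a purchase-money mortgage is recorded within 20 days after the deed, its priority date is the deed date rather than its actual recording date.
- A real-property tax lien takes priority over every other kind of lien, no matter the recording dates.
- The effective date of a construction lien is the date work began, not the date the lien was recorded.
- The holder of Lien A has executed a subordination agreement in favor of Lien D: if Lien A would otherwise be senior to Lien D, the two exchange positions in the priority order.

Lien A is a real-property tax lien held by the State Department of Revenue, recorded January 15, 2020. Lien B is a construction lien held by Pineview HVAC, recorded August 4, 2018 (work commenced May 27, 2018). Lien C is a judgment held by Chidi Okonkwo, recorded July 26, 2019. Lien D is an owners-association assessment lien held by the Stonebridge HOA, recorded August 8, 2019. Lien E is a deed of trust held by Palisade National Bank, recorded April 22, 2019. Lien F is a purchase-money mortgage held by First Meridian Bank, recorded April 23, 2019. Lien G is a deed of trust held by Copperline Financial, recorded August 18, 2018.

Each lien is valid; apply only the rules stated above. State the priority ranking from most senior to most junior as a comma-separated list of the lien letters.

D, B, G, E, F, C, A

Effective dates: B relates back to May 27, 2018 (work commenced); F was recorded 213 days after the deed, outside the 20-day window, so it keeps its recording date.
A is a real-property tax lien, so it outranks all other liens regardless of date.
Remaining liens by effective date: B (May 27, 2018), G (August 18, 2018), E (April 22, 2019), F (April 23, 2019), C (July 26, 2019), D (August 8, 2019).
The subordination applies — A was senior to D — so A and D swap.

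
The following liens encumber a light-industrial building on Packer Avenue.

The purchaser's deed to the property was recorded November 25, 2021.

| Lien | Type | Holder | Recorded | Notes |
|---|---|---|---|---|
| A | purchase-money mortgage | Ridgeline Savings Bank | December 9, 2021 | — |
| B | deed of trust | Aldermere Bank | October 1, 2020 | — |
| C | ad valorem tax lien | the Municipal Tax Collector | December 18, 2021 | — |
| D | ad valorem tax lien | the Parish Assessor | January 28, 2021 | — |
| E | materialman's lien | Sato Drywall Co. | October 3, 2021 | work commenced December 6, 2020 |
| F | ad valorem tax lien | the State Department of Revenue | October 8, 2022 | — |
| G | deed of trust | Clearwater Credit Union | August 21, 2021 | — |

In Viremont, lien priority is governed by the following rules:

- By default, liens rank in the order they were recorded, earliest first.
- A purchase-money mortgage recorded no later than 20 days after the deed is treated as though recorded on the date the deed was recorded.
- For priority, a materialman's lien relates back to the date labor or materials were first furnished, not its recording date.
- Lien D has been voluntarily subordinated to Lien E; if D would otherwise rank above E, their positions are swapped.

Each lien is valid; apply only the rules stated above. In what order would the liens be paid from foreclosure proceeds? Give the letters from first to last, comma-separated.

Adjusting effective dates: A relates back to the deed date November 25, 2021; E relates back to December 6, 2020 (work commenced).
Sorted by effective date: B (October 1, 2020), E (December 6, 2020), D (January 28, 2021), G (August 21, 2021), A (November 25, 2021), C (December 18, 2021), F (October 8, 2022).
D is already junior to E, so the subordination agreement changes nothing.

B, E, D, G, A, C, F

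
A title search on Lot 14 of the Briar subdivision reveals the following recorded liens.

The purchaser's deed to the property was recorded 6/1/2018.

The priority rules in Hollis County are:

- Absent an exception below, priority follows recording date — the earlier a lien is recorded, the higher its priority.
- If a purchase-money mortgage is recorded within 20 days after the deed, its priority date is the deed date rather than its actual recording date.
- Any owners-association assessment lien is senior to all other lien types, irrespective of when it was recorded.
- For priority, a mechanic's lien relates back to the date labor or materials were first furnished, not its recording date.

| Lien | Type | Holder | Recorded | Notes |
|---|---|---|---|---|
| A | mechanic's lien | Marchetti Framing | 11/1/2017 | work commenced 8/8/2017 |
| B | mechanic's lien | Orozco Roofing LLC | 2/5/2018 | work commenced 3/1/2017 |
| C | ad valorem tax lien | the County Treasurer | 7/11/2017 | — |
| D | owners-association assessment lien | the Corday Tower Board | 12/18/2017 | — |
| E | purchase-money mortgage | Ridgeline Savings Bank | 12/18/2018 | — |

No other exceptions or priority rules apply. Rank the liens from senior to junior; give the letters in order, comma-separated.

D, B, C, A, E

First, effective dates: A is treated as recorded 8/8/2017, the work-commencement date; B's effective date is 3/1/2017, when work began; E was recorded 200 days after the deed — beyond 20 days — so no relation-back applies.
As an owners-association assessment lien, D is senior to every other lien.
Among the remaining liens, by effective date: B (3/1/2017), C (7/11/2017), A (8/8/2017), E (12/18/2018).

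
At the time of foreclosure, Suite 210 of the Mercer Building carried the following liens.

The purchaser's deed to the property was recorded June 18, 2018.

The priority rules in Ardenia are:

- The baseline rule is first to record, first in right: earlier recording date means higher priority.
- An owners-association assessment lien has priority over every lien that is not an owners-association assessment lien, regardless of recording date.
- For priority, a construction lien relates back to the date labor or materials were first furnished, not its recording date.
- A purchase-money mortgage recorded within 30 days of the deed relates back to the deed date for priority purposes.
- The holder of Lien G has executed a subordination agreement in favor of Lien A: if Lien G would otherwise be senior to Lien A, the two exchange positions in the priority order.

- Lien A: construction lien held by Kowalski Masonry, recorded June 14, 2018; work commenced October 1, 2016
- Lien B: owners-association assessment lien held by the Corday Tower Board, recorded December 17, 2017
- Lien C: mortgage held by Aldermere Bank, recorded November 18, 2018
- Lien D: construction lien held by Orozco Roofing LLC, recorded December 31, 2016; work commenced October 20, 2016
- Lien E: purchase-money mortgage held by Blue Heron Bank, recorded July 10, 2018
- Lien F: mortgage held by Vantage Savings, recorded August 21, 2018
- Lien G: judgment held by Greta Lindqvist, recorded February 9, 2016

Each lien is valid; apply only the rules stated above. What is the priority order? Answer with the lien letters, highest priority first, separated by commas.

B, A, G, D, E, F, C

Effective dates after the stated exceptions: A's effective date is October 1, 2016, when work began; D's effective date is October 20, 2016, when work began; E was recorded within the 30-day window, so its effective date is the deed date June 18, 2018.
As an owners-association assessment lien, B is senior to every other lien.
Ordering the rest by effective date: G (February 9, 2016), A (October 1, 2016), D (October 20, 2016), E (June 18, 2018), F (August 21, 2018), C (November 18, 2018).
G would otherwise be senior to A, so under the subordination agreement G and A exchange positions.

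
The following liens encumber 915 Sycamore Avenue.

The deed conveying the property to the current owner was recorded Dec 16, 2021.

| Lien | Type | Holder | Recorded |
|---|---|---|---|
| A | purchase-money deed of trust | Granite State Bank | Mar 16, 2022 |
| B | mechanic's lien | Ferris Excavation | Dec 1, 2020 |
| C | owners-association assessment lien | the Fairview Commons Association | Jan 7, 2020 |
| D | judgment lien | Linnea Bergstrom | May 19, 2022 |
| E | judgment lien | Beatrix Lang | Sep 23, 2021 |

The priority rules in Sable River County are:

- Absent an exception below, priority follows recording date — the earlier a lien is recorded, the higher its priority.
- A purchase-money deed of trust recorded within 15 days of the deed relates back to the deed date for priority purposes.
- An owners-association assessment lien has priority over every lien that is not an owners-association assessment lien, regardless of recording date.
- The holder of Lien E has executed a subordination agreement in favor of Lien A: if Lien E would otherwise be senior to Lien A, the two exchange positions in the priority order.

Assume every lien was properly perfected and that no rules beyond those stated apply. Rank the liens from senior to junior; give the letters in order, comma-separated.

C, B, A, E, D

Adjusting effective dates: A was recorded 90 days after the deed, outside the 15-day window, so it keeps its recording date.
C is an owners-association assessment lien and takes priority over every other lien.
The other liens, earliest effective date first: B (Dec 1, 2020), E (Sep 23, 2021), A (Mar 16, 2022), D (May 19, 2022).
Because E would otherwise rank above A, the subordination swaps them.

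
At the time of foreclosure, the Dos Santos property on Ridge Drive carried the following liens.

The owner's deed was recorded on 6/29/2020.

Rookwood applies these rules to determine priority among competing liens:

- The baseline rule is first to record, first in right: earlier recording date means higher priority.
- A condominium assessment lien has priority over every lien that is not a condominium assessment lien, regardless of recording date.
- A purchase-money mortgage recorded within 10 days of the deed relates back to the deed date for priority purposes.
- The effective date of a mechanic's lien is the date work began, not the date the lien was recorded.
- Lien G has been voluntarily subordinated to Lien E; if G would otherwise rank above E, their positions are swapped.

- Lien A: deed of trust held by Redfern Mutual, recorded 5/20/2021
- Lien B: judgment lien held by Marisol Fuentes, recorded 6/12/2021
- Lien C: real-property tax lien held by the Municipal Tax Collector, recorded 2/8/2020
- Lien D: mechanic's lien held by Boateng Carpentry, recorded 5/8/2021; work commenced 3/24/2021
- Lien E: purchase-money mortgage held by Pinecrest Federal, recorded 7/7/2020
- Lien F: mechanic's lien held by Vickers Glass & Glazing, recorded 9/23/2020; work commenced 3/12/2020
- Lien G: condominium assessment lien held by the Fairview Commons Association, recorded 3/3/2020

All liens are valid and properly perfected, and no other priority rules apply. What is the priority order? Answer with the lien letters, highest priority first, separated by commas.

Effective dates: D is treated as recorded 3/24/2021, the work-commencement date; E relates back to the deed date 6/29/2020; F is treated as recorded 3/12/2020, the work-commencement date.
As a condominium assessment lien, G is senior to every other lien.
Ordering the rest by effective date: C (2/8/2020), F (3/12/2020), E (6/29/2020), D (3/24/2021), A (5/20/2021), B (6/12/2021).
Because G would otherwise rank above E, the subordination swaps them.

E, C, F, G, D, A, B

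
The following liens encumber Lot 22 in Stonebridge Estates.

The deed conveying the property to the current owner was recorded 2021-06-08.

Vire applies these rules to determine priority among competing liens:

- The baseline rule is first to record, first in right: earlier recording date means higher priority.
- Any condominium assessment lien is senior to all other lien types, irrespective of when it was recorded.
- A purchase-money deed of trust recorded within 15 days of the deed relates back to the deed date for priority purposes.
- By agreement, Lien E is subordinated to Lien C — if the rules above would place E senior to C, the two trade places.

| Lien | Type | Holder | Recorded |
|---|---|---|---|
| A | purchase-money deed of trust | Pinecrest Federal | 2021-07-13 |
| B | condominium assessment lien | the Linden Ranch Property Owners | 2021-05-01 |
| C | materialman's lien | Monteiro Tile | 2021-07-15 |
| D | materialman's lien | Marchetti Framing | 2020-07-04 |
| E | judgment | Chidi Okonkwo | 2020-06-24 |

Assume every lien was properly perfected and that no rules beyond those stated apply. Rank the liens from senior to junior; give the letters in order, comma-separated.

Adjusting effective dates: A missed the 15-day window (35 days after the deed), so its recording date stands.
B is a condominium assessment lien, so it outranks all other liens regardless of date.
The other liens, earliest effective date first: E (2020-06-24), D (2020-07-04), A (2021-07-13), C (2021-07-15).
E is senior to C before the subordination, so the two trade places.

B, C, D, A, E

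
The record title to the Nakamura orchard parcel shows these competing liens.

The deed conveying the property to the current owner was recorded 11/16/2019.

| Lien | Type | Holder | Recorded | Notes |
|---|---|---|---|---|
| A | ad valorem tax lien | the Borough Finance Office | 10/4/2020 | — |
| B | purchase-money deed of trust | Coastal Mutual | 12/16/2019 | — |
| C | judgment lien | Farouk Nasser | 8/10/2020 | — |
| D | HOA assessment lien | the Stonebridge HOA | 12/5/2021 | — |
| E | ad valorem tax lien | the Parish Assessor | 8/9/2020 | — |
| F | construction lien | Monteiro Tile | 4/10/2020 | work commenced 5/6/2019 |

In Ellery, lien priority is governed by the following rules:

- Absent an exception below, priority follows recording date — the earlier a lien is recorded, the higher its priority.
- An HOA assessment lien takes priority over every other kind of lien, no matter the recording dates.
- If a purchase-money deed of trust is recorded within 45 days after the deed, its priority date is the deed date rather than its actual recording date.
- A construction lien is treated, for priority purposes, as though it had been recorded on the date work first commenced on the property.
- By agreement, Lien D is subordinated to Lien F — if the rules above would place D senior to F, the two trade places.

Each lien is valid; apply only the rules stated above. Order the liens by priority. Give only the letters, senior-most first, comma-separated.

First, effective dates: B was recorded within the 45-day window, so its effective date is the deed date 11/16/2019; F is treated as recorded 5/6/2019, the work-commencement date.
D is an HOA assessment lien and takes priority over every other lien.
Remaining liens by effective date: F (5/6/2019), B (11/16/2019), E (8/9/2020), C (8/10/2020), A (10/4/2020).
The subordination applies — D was senior to F — so D and F swap.

F, D, B, E, C, A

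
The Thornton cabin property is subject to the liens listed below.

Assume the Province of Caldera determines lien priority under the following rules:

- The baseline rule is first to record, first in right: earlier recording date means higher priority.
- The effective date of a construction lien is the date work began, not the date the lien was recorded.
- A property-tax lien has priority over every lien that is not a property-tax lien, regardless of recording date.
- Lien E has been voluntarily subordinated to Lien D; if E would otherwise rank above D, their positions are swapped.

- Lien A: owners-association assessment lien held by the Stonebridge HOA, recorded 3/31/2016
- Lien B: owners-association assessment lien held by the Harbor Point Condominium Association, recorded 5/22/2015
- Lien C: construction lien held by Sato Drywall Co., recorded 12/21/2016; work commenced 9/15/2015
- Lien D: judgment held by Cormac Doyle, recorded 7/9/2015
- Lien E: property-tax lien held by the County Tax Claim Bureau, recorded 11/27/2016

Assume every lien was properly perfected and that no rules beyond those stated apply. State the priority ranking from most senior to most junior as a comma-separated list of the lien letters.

Adjusting effective dates: C relates back to 9/15/2015 (work commenced).
As a property-tax lien, E is senior to every other lien.
Ordering the rest by effective date: B (5/22/2015), D (7/9/2015), C (9/15/2015), A (3/31/2016).
E is senior to D before the subordination, so the two trade places.

D, B, E, C, A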